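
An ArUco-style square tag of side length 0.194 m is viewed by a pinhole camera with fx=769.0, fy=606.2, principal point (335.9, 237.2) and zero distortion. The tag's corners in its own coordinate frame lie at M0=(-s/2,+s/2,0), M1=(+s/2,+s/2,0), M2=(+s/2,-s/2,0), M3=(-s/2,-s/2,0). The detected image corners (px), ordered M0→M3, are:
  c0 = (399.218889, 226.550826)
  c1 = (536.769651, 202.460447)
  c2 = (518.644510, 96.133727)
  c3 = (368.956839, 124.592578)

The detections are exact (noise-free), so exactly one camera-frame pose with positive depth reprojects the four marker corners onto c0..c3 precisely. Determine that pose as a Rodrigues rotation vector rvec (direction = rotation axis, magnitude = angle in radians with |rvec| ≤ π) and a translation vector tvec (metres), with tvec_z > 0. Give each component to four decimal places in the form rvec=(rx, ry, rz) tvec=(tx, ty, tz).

Intrinsics K: fx=769.0, fy=606.2, cx=335.9, cy=237.2
Marker side s = 0.194 m; corners in marker frame (Z=0):
  M0 = (-0.0970, +0.0970, 0)
  M1 = (+0.0970, +0.0970, 0)
  M2 = (+0.0970, -0.0970, 0)
  M3 = (-0.0970, -0.0970, 0)
Detected image corners:
  c0 = (399.218889, 226.550826) px
  c1 = (536.769651, 202.460447) px
  c2 = (518.644510, 96.133727) px
  c3 = (368.956839, 124.592578) px
Planar DLT: solve 8×8 A·h = b for H (H[2,2]=1):
  H  [+692.43606 +331.44280 +455.71838]
  H  [-151.50776 +610.25360 +164.85134]
  H  [-0.10199 +0.45279 +1.00000]
B = K⁻¹H; ‖b₁‖=0.973400, ‖b₂‖=0.973400; λ = 2/(‖b₁‖+‖b₂‖) = 1.027327, sign → tz>0 ⇒ λ=+1.027327
r₁ = λ·B[:,0] = (+0.97081,-0.21576,-0.10477); r₂ = λ·B[:,1] = (+0.23960,+0.85218,+0.46516)
r₃ = r₁×r₂ = (-0.01108,-0.47668,+0.87900); SVD([r₁ r₂ r₃]) → R = UVᵀ:
  R  [+0.97081 +0.23960 -0.01108]
  R  [-0.21576 +0.85218 -0.47668]
  R  [-0.10477 +0.46516 +0.87900]
t = (+0.16007, -0.12261, +1.02733) m
tr R = 2.701997; θ = arccos((tr R − 1)/2) = 0.552912 rad = 31.680°
axis k = ((R−Rᵀ)₃₂, (R−Rᵀ)₁₃, (R−Rᵀ)₂₁) / (2 sinθ) = (+0.896707, +0.089205, -0.433542)
rvec = θ·k = (+0.495801, +0.049323, -0.239711)

rvec=(0.4958, 0.0493, -0.2397) tvec=(0.1601, -0.1226, 1.0273)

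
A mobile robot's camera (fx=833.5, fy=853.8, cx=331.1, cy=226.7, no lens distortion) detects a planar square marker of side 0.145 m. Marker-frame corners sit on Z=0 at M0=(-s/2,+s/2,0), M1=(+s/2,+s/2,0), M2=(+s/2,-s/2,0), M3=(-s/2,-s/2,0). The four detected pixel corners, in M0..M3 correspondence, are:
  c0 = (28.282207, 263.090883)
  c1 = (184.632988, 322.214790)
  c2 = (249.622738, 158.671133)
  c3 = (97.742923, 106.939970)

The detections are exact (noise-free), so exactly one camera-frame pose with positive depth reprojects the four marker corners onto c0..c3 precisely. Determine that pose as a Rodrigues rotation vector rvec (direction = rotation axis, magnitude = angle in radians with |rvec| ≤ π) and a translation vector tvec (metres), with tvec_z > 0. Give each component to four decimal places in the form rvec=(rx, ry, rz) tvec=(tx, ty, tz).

Intrinsics K: fx=833.5, fy=853.8, cx=331.1, cy=226.7
Marker side s = 0.145 m; corners in marker frame (Z=0):
  M0 = (-0.0725, +0.0725, 0)
  M1 = (+0.0725, +0.0725, 0)
  M2 = (+0.0725, -0.0725, 0)
  M3 = (-0.0725, -0.0725, 0)
Detected image corners:
  c0 = (28.282207, 263.090883) px
  c1 = (184.632988, 322.214790) px
  c2 = (249.622738, 158.671133) px
  c3 = (97.742923, 106.939970) px
Planar DLT: solve 8×8 A·h = b for H (H[2,2]=1):
  H  [+1032.16885 -505.13448 +139.57708]
  H  [+335.59656 +1039.31651 +210.58634]
  H  [-0.21679 -0.29464 +1.00000]
B = K⁻¹H; ‖b₁‖=1.415729, ‖b₂‖=1.415729; λ = 2/(‖b₁‖+‖b₂‖) = 0.706350, sign → tz>0 ⇒ λ=+0.706350
r₁ = λ·B[:,0] = (+0.93554,+0.31830,-0.15313); r₂ = λ·B[:,1] = (-0.34540,+0.91509,-0.20812)
r₃ = r₁×r₂ = (+0.07388,+0.24759,+0.96604); SVD([r₁ r₂ r₃]) → R = UVᵀ:
  R  [+0.93554 -0.34540 +0.07388]
  R  [+0.31830 +0.91509 +0.24759]
  R  [-0.15313 -0.20812 +0.96604]
t = (-0.16231, -0.01333, +0.70635) m
tr R = 2.816671; θ = arccos((tr R − 1)/2) = 0.431510 rad = 24.724°
axis k = ((R−Rᵀ)₃₂, (R−Rᵀ)₁₃, (R−Rᵀ)₂₁) / (2 sinθ) = (-0.544792, +0.271391, +0.793441)
rvec = θ·k = (-0.235083, +0.117108, +0.342378)

rvec=(-0.2351, 0.1171, 0.3424) tvec=(-0.1623, -0.0133, 0.7063)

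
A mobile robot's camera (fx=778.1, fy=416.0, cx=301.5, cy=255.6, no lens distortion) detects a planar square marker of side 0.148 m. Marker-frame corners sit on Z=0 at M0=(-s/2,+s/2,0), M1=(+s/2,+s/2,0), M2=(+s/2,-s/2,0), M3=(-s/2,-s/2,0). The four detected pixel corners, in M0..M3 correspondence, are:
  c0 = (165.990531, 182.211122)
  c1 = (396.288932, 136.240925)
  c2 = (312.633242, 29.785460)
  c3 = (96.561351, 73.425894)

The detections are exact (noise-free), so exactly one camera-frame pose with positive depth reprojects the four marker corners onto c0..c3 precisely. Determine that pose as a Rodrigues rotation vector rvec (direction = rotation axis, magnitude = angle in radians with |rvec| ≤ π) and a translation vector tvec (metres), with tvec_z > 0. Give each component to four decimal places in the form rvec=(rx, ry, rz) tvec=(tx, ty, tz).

Intrinsics K: fx=778.1, fy=416.0, cx=301.5, cy=255.6
Marker side s = 0.148 m; corners in marker frame (Z=0):
  M0 = (-0.0740, +0.0740, 0)
  M1 = (+0.0740, +0.0740, 0)
  M2 = (+0.0740, -0.0740, 0)
  M3 = (-0.0740, -0.0740, 0)
Detected image corners:
  c0 = (165.990531, 182.211122) px
  c1 = (396.288932, 136.240925) px
  c2 = (312.633242, 29.785460) px
  c3 = (96.561351, 73.425894) px
Planar DLT: solve 8×8 A·h = b for H (H[2,2]=1):
  H  [+1499.48924 +414.88137 +241.43808]
  H  [-305.54138 +682.82437 +103.78825]
  H  [-0.02891 -0.42078 +1.00000]
B = K⁻¹H; ‖b₁‖=2.066783, ‖b₂‖=2.066783; λ = 2/(‖b₁‖+‖b₂‖) = 0.483844, sign → tz>0 ⇒ λ=+0.483844
r₁ = λ·B[:,0] = (+0.93784,-0.34678,-0.01399); r₂ = λ·B[:,1] = (+0.33687,+0.91928,-0.20359)
r₃ = r₁×r₂ = (+0.08346,+0.18623,+0.97896); SVD([r₁ r₂ r₃]) → R = UVᵀ:
  R  [+0.93784 +0.33687 +0.08346]
  R  [-0.34678 +0.91928 +0.18623]
  R  [-0.01399 -0.20359 +0.97896]
t = (-0.03735, -0.17657, +0.48384) m
tr R = 2.836075; θ = arccos((tr R − 1)/2) = 0.407694 rad = 23.359°
axis k = ((R−Rᵀ)₃₂, (R−Rᵀ)₁₃, (R−Rᵀ)₂₁) / (2 sinθ) = (-0.491581, +0.122889, -0.862118)
rvec = θ·k = (-0.200415, +0.050101, -0.351481)

rvec=(-0.2004, 0.0501, -0.3515) tvec=(-0.0373, -0.1766, 0.4838)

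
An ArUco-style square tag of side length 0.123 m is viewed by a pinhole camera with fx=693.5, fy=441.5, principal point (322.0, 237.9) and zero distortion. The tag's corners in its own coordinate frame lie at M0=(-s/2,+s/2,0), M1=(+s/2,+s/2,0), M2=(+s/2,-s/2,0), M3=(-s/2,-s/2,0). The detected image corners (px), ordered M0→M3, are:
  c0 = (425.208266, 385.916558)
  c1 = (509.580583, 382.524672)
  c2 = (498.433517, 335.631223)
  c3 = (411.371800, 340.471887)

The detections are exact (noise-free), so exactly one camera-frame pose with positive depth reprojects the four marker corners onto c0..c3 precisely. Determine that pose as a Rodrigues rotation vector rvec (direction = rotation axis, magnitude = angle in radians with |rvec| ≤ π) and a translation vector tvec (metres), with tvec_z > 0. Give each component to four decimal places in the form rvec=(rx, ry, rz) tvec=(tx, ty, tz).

rvec=(0.3174, 0.2087, -0.1780) tvec=(0.2008, 0.2814, 1.0045)

Intrinsics K: fx=693.5, fy=441.5, cx=322.0, cy=237.9
Marker side s = 0.123 m; corners in marker frame (Z=0):
  M0 = (-0.0615, +0.0615, 0)
  M1 = (+0.0615, +0.0615, 0)
  M2 = (+0.0615, -0.0615, 0)
  M3 = (-0.0615, -0.0615, 0)
Detected image corners:
  c0 = (425.208266, 385.916558) px
  c1 = (509.580583, 382.524672) px
  c2 = (498.433517, 335.631223) px
  c3 = (411.371800, 340.471887) px
Planar DLT: solve 8×8 A·h = b for H (H[2,2]=1):
  H  [+590.90591 +234.76146 +460.65472]
  H  [-116.20494 +479.46821 +361.57473]
  H  [-0.22940 +0.28851 +1.00000]
B = K⁻¹H; ‖b₁‖=0.995478, ‖b₂‖=0.995478; λ = 2/(‖b₁‖+‖b₂‖) = 1.004542, sign → tz>0 ⇒ λ=+1.004542
r₁ = λ·B[:,0] = (+0.96293,-0.14023,-0.23044); r₂ = λ·B[:,1] = (+0.20549,+0.93476,+0.28983)
r₃ = r₁×r₂ = (+0.17476,-0.32643,+0.92892); SVD([r₁ r₂ r₃]) → R = UVᵀ:
  R  [+0.96293 +0.20549 +0.17476]
  R  [-0.14023 +0.93476 -0.32643]
  R  [-0.23044 +0.28983 +0.92892]
t = (+0.20084, +0.28140, +1.00454) m
tr R = 2.826613; θ = arccos((tr R − 1)/2) = 0.419466 rad = 24.034°
axis k = ((R−Rᵀ)₃₂, (R−Rᵀ)₁₃, (R−Rᵀ)₂₁) / (2 sinθ) = (+0.756568, +0.497460, -0.424427)
rvec = θ·k = (+0.317354, +0.208667, -0.178032)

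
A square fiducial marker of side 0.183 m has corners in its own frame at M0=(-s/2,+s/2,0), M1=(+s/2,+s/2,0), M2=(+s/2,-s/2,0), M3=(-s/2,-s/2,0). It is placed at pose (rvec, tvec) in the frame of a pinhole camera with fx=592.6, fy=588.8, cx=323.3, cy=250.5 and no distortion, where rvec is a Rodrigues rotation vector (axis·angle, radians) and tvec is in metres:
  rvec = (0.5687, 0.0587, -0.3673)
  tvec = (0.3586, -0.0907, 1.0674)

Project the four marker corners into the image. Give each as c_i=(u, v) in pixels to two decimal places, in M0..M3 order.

Intrinsics K: fx=592.6, fy=588.8, cx=323.3, cy=250.5
Marker side s = 0.183 m; corners in marker frame (Z=0):
  M0 = (-0.0915, +0.0915, 0)
  M1 = (+0.0915, +0.0915, 0)
  M2 = (+0.0915, -0.0915, 0)
  M3 = (-0.0915, -0.0915, 0)
rvec = (0.5687, 0.0587, -0.3673), |rvec| = θ = 0.67954 rad = 38.935°
Rodrigues: sinθ=0.62844, 1−cosθ=0.22214; R = I + sinθ·[k]× + (1−cosθ)·[k]×²:
    [+0.93344 +0.35574 -0.04620]
    [-0.32362 +0.77952 -0.53630]
    [-0.15477 +0.51556 +0.84276]
t = (0.3586, -0.0907, 1.0674) m
M0: Pc = R·M0+t = (+0.30574, +0.01024, +1.12874); u = 592.6·(+0.30574)/1.12874 + 323.3 = 483.8172, v = 588.8·(+0.01024)/1.12874 + 250.5 = 255.8401
M1: Pc = R·M1+t = (+0.47656, -0.04899, +1.10041); u = 592.6·(+0.47656)/1.10041 + 323.3 = 579.9397, v = 588.8·(-0.04899)/1.10041 + 250.5 = 224.2895
M2: Pc = R·M2+t = (+0.41146, -0.19164, +1.00606); u = 592.6·(+0.41146)/1.00606 + 323.3 = 565.6615, v = 588.8·(-0.19164)/1.00606 + 250.5 = 138.3443
M3: Pc = R·M3+t = (+0.24064, -0.13241, +1.03439); u = 592.6·(+0.24064)/1.03439 + 323.3 = 461.1625, v = 588.8·(-0.13241)/1.03439 + 250.5 = 175.1260

c0=(483.82, 255.84) c1=(579.94, 224.29) c2=(565.66, 138.34) c3=(461.16, 175.13)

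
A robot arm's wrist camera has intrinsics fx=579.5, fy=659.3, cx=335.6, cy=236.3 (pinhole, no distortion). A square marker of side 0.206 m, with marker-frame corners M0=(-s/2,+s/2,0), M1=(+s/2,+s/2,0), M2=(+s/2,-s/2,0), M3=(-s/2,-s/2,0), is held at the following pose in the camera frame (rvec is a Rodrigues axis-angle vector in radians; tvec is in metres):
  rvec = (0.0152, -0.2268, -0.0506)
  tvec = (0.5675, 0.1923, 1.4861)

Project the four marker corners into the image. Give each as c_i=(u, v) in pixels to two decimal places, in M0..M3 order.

c0=(522.39, 371.52) c1=(593.54, 362.73) c2=(590.44, 273.09) c3=(518.98, 279.08)

Intrinsics K: fx=579.5, fy=659.3, cx=335.6, cy=236.3
Marker side s = 0.206 m; corners in marker frame (Z=0):
  M0 = (-0.1030, +0.1030, 0)
  M1 = (+0.1030, +0.1030, 0)
  M2 = (+0.1030, -0.1030, 0)
  M3 = (-0.1030, -0.1030, 0)
rvec = (0.0152, -0.2268, -0.0506), |rvec| = θ = 0.23287 rad = 13.343°
Rodrigues: sinθ=0.23077, 1−cosθ=0.02699; R = I + sinθ·[k]× + (1−cosθ)·[k]×²:
    [+0.97312 +0.04843 -0.22514]
    [-0.05186 +0.99861 -0.00935]
    [+0.22437 +0.02078 +0.97428]
t = (0.5675, 0.1923, 1.4861) m
M0: Pc = R·M0+t = (+0.47226, +0.30050, +1.46513); u = 579.5·(+0.47226)/1.46513 + 335.6 = 522.3907, v = 659.3·(+0.30050)/1.46513 + 236.3 = 371.5226
M1: Pc = R·M1+t = (+0.67272, +0.28982, +1.51135); u = 579.5·(+0.67272)/1.51135 + 335.6 = 593.5422, v = 659.3·(+0.28982)/1.51135 + 236.3 = 362.7268
M2: Pc = R·M2+t = (+0.66274, +0.08410, +1.50707); u = 579.5·(+0.66274)/1.50707 + 335.6 = 590.4387, v = 659.3·(+0.08410)/1.50707 + 236.3 = 273.0920
M3: Pc = R·M3+t = (+0.46228, +0.09478, +1.46085); u = 579.5·(+0.46228)/1.46085 + 335.6 = 518.9806, v = 659.3·(+0.09478)/1.46085 + 236.3 = 279.0775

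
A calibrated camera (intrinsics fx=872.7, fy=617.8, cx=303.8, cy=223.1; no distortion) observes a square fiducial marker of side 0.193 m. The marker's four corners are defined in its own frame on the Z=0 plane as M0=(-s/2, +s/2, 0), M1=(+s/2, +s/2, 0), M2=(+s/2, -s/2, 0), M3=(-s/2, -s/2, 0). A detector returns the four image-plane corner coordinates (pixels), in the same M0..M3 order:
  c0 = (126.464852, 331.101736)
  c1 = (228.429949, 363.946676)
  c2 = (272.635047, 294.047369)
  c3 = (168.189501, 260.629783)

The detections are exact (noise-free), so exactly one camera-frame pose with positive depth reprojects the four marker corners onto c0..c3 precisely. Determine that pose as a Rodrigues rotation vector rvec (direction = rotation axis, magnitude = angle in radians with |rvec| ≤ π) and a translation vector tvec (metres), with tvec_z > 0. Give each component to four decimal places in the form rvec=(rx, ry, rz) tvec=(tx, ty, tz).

rvec=(0.1704, 0.0575, 0.4191) tvec=(-0.1789, 0.2156, 1.4847)

Intrinsics K: fx=872.7, fy=617.8, cx=303.8, cy=223.1
Marker side s = 0.193 m; corners in marker frame (Z=0):
  M0 = (-0.0965, +0.0965, 0)
  M1 = (+0.0965, +0.0965, 0)
  M2 = (+0.0965, -0.0965, 0)
  M3 = (-0.0965, -0.0965, 0)
Detected image corners:
  c0 = (126.464852, 331.101736) px
  c1 = (228.429949, 363.946676) px
  c2 = (272.635047, 294.047369) px
  c3 = (168.189501, 260.629783) px
Planar DLT: solve 8×8 A·h = b for H (H[2,2]=1):
  H  [+531.92411 -198.97750 +198.61488]
  H  [+167.33666 +400.77024 +312.81159]
  H  [-0.01380 +0.11878 +1.00000]
B = K⁻¹H; ‖b₁‖=0.673548, ‖b₂‖=0.673548; λ = 2/(‖b₁‖+‖b₂‖) = 1.484676, sign → tz>0 ⇒ λ=+1.484676
r₁ = λ·B[:,0] = (+0.91206,+0.40954,-0.02049); r₂ = λ·B[:,1] = (-0.39990,+0.89943,+0.17636)
r₃ = r₁×r₂ = (+0.09065,-0.15266,+0.98411); SVD([r₁ r₂ r₃]) → R = UVᵀ:
  R  [+0.91206 -0.39990 +0.09065]
  R  [+0.40954 +0.89943 -0.15266]
  R  [-0.02049 +0.17636 +0.98411]
t = (-0.17895, +0.21559, +1.48468) m
tr R = 2.795608; θ = arccos((tr R − 1)/2) = 0.456038 rad = 26.129°
axis k = ((R−Rᵀ)₃₂, (R−Rᵀ)₁₃, (R−Rᵀ)₂₁) / (2 sinθ) = (+0.373544, +0.126177, +0.918991)
rvec = θ·k = (+0.170351, +0.057542, +0.419095)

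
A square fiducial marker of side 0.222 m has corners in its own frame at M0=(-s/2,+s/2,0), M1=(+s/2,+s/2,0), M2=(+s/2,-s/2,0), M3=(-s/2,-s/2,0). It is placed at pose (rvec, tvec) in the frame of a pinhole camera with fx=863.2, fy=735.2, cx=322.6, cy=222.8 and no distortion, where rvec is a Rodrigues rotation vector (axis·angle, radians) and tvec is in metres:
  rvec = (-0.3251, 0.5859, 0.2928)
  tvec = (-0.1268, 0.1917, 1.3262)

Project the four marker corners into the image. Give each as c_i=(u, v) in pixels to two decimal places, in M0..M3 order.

Intrinsics K: fx=863.2, fy=735.2, cx=322.6, cy=222.8
Marker side s = 0.222 m; corners in marker frame (Z=0):
  M0 = (-0.1110, +0.1110, 0)
  M1 = (+0.1110, +0.1110, 0)
  M2 = (+0.1110, -0.1110, 0)
  M3 = (-0.1110, -0.1110, 0)
rvec = (-0.3251, 0.5859, 0.2928), |rvec| = θ = 0.73123 rad = 41.897°
Rodrigues: sinθ=0.66779, 1−cosθ=0.25565; R = I + sinθ·[k]× + (1−cosθ)·[k]×²:
    [+0.79488 -0.35846 +0.48955]
    [+0.17633 +0.90848 +0.37891]
    [-0.58058 -0.21487 +0.78534]
t = (-0.1268, 0.1917, 1.3262) m
M0: Pc = R·M0+t = (-0.25482, +0.27297, +1.36679); u = 863.2·(-0.25482)/1.36679 + 322.6 = 161.6670, v = 735.2·(+0.27297)/1.36679 + 222.8 = 369.6304
M1: Pc = R·M1+t = (-0.07836, +0.31211, +1.23791); u = 863.2·(-0.07836)/1.23791 + 322.6 = 267.9608, v = 735.2·(+0.31211)/1.23791 + 222.8 = 408.1661
M2: Pc = R·M2+t = (+0.00122, +0.11043, +1.28561); u = 863.2·(+0.00122)/1.28561 + 322.6 = 323.4203, v = 735.2·(+0.11043)/1.28561 + 222.8 = 285.9522
M3: Pc = R·M3+t = (-0.17524, +0.07129, +1.41449); u = 863.2·(-0.17524)/1.41449 + 322.6 = 215.6577, v = 735.2·(+0.07129)/1.41449 + 222.8 = 259.8521

c0=(161.67, 369.63) c1=(267.96, 408.17) c2=(323.42, 285.95) c3=(215.66, 259.85)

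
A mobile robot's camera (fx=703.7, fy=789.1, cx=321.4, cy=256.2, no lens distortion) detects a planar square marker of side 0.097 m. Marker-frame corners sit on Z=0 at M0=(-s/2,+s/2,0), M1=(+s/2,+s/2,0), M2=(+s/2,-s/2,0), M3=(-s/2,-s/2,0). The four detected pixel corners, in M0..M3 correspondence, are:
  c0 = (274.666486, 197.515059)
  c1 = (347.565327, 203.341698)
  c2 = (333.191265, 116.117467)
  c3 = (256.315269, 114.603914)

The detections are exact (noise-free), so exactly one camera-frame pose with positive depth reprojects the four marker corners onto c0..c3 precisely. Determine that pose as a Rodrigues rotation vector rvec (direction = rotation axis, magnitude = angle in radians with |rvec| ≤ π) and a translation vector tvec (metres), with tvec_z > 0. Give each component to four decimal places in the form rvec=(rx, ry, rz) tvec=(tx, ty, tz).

rvec=(0.6050, 0.4749, -0.0468) tvec=(-0.0219, -0.0987, 0.8028)

Intrinsics K: fx=703.7, fy=789.1, cx=321.4, cy=256.2
Marker side s = 0.097 m; corners in marker frame (Z=0):
  M0 = (-0.0485, +0.0485, 0)
  M1 = (+0.0485, +0.0485, 0)
  M2 = (+0.0485, -0.0485, 0)
  M3 = (-0.0485, -0.0485, 0)
Detected image corners:
  c0 = (274.666486, 197.515059) px
  c1 = (347.565327, 203.341698) px
  c2 = (333.191265, 116.117467) px
  c3 = (256.315269, 114.603914) px
Planar DLT: solve 8×8 A·h = b for H (H[2,2]=1):
  H  [+604.29673 +371.60019 +302.19808]
  H  [-48.52556 +981.86769 +159.22349]
  H  [-0.55152 +0.66801 +1.00000]
B = K⁻¹H; ‖b₁‖=1.245596, ‖b₂‖=1.245596; λ = 2/(‖b₁‖+‖b₂‖) = 0.802828, sign → tz>0 ⇒ λ=+0.802828
r₁ = λ·B[:,0] = (+0.89165,+0.09439,-0.44278); r₂ = λ·B[:,1] = (+0.17900,+0.82483,+0.53630)
r₃ = r₁×r₂ = (+0.41583,-0.55745,+0.71856); SVD([r₁ r₂ r₃]) → R = UVᵀ:
  R  [+0.89165 +0.17900 +0.41583]
  R  [+0.09439 +0.82483 -0.55745]
  R  [-0.44278 +0.53630 +0.71856]
t = (-0.02191, -0.09866, +0.80283) m
tr R = 2.435039; θ = arccos((tr R − 1)/2) = 0.770562 rad = 44.150°
axis k = ((R−Rᵀ)₃₂, (R−Rᵀ)₁₃, (R−Rᵀ)₂₁) / (2 sinθ) = (+0.785134, +0.616340, -0.060739)
rvec = θ·k = (+0.604994, +0.474928, -0.046803)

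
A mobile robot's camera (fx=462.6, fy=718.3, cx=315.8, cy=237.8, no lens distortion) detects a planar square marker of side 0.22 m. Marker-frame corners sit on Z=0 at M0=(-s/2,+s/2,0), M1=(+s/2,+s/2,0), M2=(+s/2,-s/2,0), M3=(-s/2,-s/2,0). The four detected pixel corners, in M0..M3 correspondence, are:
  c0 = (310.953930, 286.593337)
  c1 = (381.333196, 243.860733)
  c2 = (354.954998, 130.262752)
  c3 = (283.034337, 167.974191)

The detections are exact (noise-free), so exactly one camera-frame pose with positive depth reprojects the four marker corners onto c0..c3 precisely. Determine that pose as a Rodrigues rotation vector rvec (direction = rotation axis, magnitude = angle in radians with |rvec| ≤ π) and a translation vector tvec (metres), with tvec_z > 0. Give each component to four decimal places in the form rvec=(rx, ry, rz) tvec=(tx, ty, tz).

rvec=(-0.0200, -0.2660, -0.3510) tvec=(0.0487, -0.0552, 1.2804)

Intrinsics K: fx=462.6, fy=718.3, cx=315.8, cy=237.8
Marker side s = 0.22 m; corners in marker frame (Z=0):
  M0 = (-0.1100, +0.1100, 0)
  M1 = (+0.1100, +0.1100, 0)
  M2 = (+0.1100, -0.1100, 0)
  M3 = (-0.1100, -0.1100, 0)
Detected image corners:
  c0 = (310.953930, 286.593337) px
  c1 = (381.333196, 243.860733) px
  c2 = (354.954998, 130.262752) px
  c3 = (283.034337, 167.974191) px
Planar DLT: solve 8×8 A·h = b for H (H[2,2]=1):
  H  [+391.16203 +130.21879 +333.39739]
  H  [-140.64185 +531.80455 +206.85438]
  H  [+0.20375 +0.02073 +1.00000]
B = K⁻¹H; ‖b₁‖=0.780980, ‖b₂‖=0.780980; λ = 2/(‖b₁‖+‖b₂‖) = 1.280443, sign → tz>0 ⇒ λ=+1.280443
r₁ = λ·B[:,0] = (+0.90461,-0.33708,+0.26089); r₂ = λ·B[:,1] = (+0.34232,+0.93921,+0.02654)
r₃ = r₁×r₂ = (-0.25398,+0.06530,+0.96500); SVD([r₁ r₂ r₃]) → R = UVᵀ:
  R  [+0.90461 +0.34232 -0.25398]
  R  [-0.33708 +0.93921 +0.06530]
  R  [+0.26089 +0.02654 +0.96500]
t = (+0.04871, -0.05516, +1.28044) m
tr R = 2.808820; θ = arccos((tr R − 1)/2) = 0.440802 rad = 25.256°
axis k = ((R−Rᵀ)₃₂, (R−Rᵀ)₁₃, (R−Rᵀ)₂₁) / (2 sinθ) = (-0.045421, -0.603363, -0.796172)
rvec = θ·k = (-0.020022, -0.265964, -0.350954)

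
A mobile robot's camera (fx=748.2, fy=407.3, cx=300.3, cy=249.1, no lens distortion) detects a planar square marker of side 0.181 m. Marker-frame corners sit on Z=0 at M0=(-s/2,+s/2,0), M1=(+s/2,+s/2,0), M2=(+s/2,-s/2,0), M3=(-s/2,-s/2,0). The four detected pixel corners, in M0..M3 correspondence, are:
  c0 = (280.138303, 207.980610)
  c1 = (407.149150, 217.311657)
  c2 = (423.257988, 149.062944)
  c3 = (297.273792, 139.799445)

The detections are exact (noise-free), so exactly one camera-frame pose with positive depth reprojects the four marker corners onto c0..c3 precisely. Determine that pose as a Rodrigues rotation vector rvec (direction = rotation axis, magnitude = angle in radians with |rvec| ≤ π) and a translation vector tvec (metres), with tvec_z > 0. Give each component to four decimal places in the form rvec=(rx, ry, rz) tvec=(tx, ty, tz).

rvec=(-0.0474, -0.0039, 0.1340) tvec=(0.0733, -0.1842, 1.0609)

Intrinsics K: fx=748.2, fy=407.3, cx=300.3, cy=249.1
Marker side s = 0.181 m; corners in marker frame (Z=0):
  M0 = (-0.0905, +0.0905, 0)
  M1 = (+0.0905, +0.0905, 0)
  M2 = (+0.0905, -0.0905, 0)
  M3 = (-0.0905, -0.0905, 0)
Detected image corners:
  c0 = (280.138303, 207.980610) px
  c1 = (407.149150, 217.311657) px
  c2 = (423.257988, 149.062944) px
  c3 = (297.273792, 139.799445) px
Planar DLT: solve 8×8 A·h = b for H (H[2,2]=1):
  H  [+699.09132 -107.58743 +351.99207]
  H  [+51.47774 +368.88728 +178.40078]
  H  [+0.00063 -0.04476 +1.00000]
B = K⁻¹H; ‖b₁‖=0.942572, ‖b₂‖=0.942572; λ = 2/(‖b₁‖+‖b₂‖) = 1.060927, sign → tz>0 ⇒ λ=+1.060927
r₁ = λ·B[:,0] = (+0.99102,+0.13368,+0.00067); r₂ = λ·B[:,1] = (-0.13350,+0.98991,-0.04748)
r₃ = r₁×r₂ = (-0.00701,+0.04697,+0.99887); SVD([r₁ r₂ r₃]) → R = UVᵀ:
  R  [+0.99102 -0.13350 -0.00701]
  R  [+0.13368 +0.98991 +0.04697]
  R  [+0.00067 -0.04748 +0.99887]
t = (+0.07330, -0.18416, +1.06093) m
tr R = 2.979807; θ = arccos((tr R − 1)/2) = 0.142222 rad = 8.149°
axis k = ((R−Rᵀ)₃₂, (R−Rᵀ)₁₃, (R−Rᵀ)₂₁) / (2 sinθ) = (-0.333182, -0.027078, +0.942473)
rvec = θ·k = (-0.047386, -0.003851, +0.134040)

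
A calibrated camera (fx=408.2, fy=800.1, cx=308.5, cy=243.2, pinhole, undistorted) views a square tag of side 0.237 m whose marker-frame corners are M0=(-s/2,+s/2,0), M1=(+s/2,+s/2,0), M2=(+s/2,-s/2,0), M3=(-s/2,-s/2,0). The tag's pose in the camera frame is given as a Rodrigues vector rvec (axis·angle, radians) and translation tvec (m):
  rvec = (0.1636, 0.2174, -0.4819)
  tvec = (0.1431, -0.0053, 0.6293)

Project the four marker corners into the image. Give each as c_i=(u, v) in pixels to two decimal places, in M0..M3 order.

Intrinsics K: fx=408.2, fy=800.1, cx=308.5, cy=243.2
Marker side s = 0.237 m; corners in marker frame (Z=0):
  M0 = (-0.1185, +0.1185, 0)
  M1 = (+0.1185, +0.1185, 0)
  M2 = (+0.1185, -0.1185, 0)
  M3 = (-0.1185, -0.1185, 0)
rvec = (0.1636, 0.2174, -0.4819), |rvec| = θ = 0.55340 rad = 31.708°
Rodrigues: sinθ=0.52559, 1−cosθ=0.14926; R = I + sinθ·[k]× + (1−cosθ)·[k]×²:
    [+0.86379 +0.47501 +0.16805]
    [-0.44034 +0.87378 -0.20644]
    [-0.24490 +0.10432 +0.96392]
t = (0.1431, -0.0053, 0.6293) m
M0: Pc = R·M0+t = (+0.09703, +0.15042, +0.67068); u = 408.2·(+0.09703)/0.67068 + 308.5 = 367.5559, v = 800.1·(+0.15042)/0.67068 + 243.2 = 422.6493
M1: Pc = R·M1+t = (+0.30175, +0.04606, +0.61264); u = 408.2·(+0.30175)/0.61264 + 308.5 = 509.5527, v = 800.1·(+0.04606)/0.61264 + 243.2 = 303.3559
M2: Pc = R·M2+t = (+0.18917, -0.16102, +0.58792); u = 408.2·(+0.18917)/0.58792 + 308.5 = 439.8433, v = 800.1·(-0.16102)/0.58792 + 243.2 = 24.0634
M3: Pc = R·M3+t = (-0.01555, -0.05666, +0.64596); u = 408.2·(-0.01555)/0.64596 + 308.5 = 298.6752, v = 800.1·(-0.05666)/0.64596 + 243.2 = 173.0174

c0=(367.56, 422.65) c1=(509.55, 303.36) c2=(439.84, 24.06) c3=(298.68, 173.02)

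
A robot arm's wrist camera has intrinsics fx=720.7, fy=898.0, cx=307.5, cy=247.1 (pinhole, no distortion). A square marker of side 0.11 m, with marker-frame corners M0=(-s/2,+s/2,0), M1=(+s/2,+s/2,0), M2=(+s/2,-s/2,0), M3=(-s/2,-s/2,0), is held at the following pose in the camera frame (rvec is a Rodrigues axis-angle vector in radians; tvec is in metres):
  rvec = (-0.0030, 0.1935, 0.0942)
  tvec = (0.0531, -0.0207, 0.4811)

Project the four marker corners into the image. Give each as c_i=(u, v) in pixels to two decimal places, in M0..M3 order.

c0=(299.02, 299.91) c1=(463.12, 321.82) c2=(479.15, 112.78) c3=(314.14, 99.82)

Intrinsics K: fx=720.7, fy=898.0, cx=307.5, cy=247.1
Marker side s = 0.11 m; corners in marker frame (Z=0):
  M0 = (-0.0550, +0.0550, 0)
  M1 = (+0.0550, +0.0550, 0)
  M2 = (+0.0550, -0.0550, 0)
  M3 = (-0.0550, -0.0550, 0)
rvec = (-0.0030, 0.1935, 0.0942), |rvec| = θ = 0.21523 rad = 12.332°
Rodrigues: sinθ=0.21357, 1−cosθ=0.02307; R = I + sinθ·[k]× + (1−cosθ)·[k]×²:
    [+0.97693 -0.09376 +0.19187]
    [+0.09319 +0.99558 +0.01206]
    [-0.19215 +0.00610 +0.98135]
t = (0.0531, -0.0207, 0.4811) m
M0: Pc = R·M0+t = (-0.00579, +0.02893, +0.49200); u = 720.7·(-0.00579)/0.49200 + 307.5 = 299.0213, v = 898.0·(+0.02893)/0.49200 + 247.1 = 299.9054
M1: Pc = R·M1+t = (+0.10167, +0.03918, +0.47087); u = 720.7·(+0.10167)/0.47087 + 307.5 = 463.1205, v = 898.0·(+0.03918)/0.47087 + 247.1 = 321.8245
M2: Pc = R·M2+t = (+0.11199, -0.07033, +0.47020); u = 720.7·(+0.11199)/0.47020 + 307.5 = 479.1516, v = 898.0·(-0.07033)/0.47020 + 247.1 = 112.7780
M3: Pc = R·M3+t = (+0.00453, -0.08058, +0.49133); u = 720.7·(+0.00453)/0.49133 + 307.5 = 314.1385, v = 898.0·(-0.08058)/0.49133 + 247.1 = 99.8220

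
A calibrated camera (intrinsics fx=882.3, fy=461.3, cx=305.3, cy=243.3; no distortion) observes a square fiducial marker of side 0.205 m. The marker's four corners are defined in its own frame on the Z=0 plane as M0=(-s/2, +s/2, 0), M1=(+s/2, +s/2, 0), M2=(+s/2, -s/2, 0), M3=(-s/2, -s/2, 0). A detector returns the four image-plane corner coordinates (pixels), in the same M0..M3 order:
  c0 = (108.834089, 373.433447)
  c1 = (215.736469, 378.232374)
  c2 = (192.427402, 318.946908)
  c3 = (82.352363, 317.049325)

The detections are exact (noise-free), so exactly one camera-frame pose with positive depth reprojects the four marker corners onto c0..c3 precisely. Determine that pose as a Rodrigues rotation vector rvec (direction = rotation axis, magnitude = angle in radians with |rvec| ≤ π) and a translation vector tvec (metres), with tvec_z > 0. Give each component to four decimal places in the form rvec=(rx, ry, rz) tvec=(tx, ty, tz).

rvec=(0.3202, 0.3698, -0.0933) tvec=(-0.2557, 0.3253, 1.4404)

Intrinsics K: fx=882.3, fy=461.3, cx=305.3, cy=243.3
Marker side s = 0.205 m; corners in marker frame (Z=0):
  M0 = (-0.1025, +0.1025, 0)
  M1 = (+0.1025, +0.1025, 0)
  M2 = (+0.1025, -0.1025, 0)
  M3 = (-0.1025, -0.1025, 0)
Detected image corners:
  c0 = (108.834089, 373.433447) px
  c1 = (215.736469, 378.232374) px
  c2 = (192.427402, 318.946908) px
  c3 = (82.352363, 317.049325) px
Planar DLT: solve 8×8 A·h = b for H (H[2,2]=1):
  H  [+490.63846 +151.83454 +148.66919]
  H  [-72.46215 +351.83374 +347.46873]
  H  [-0.25638 +0.20149 +1.00000]
B = K⁻¹H; ‖b₁‖=0.694247, ‖b₂‖=0.694247; λ = 2/(‖b₁‖+‖b₂‖) = 1.440409, sign → tz>0 ⇒ λ=+1.440409
r₁ = λ·B[:,0] = (+0.92878,-0.03149,-0.36929); r₂ = λ·B[:,1] = (+0.14745,+0.94553,+0.29022)
r₃ = r₁×r₂ = (+0.34003,-0.32401,+0.88283); SVD([r₁ r₂ r₃]) → R = UVᵀ:
  R  [+0.92878 +0.14745 +0.34003]
  R  [-0.03149 +0.94553 -0.32401]
  R  [-0.36929 +0.29022 +0.88283]
t = (-0.25571, +0.32527, +1.44041) m
tr R = 2.757146; θ = arccos((tr R − 1)/2) = 0.497930 rad = 28.529°
axis k = ((R−Rᵀ)₃₂, (R−Rᵀ)₁₃, (R−Rᵀ)₂₁) / (2 sinθ) = (+0.643027, +0.742578, -0.187336)
rvec = θ·k = (+0.320182, +0.369751, -0.093280)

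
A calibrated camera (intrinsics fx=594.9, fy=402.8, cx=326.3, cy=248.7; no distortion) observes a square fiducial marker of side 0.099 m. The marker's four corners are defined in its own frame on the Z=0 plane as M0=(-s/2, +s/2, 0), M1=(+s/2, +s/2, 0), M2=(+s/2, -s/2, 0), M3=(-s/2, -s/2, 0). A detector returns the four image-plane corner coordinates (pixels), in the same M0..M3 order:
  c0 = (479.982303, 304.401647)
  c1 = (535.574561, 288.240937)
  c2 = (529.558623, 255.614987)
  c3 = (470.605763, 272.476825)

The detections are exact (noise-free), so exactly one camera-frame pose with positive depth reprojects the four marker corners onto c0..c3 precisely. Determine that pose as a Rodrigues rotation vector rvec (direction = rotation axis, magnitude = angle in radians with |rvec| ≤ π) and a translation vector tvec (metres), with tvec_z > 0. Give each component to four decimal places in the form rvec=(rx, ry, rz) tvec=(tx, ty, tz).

Intrinsics K: fx=594.9, fy=402.8, cx=326.3, cy=248.7
Marker side s = 0.099 m; corners in marker frame (Z=0):
  M0 = (-0.0495, +0.0495, 0)
  M1 = (+0.0495, +0.0495, 0)
  M2 = (+0.0495, -0.0495, 0)
  M3 = (-0.0495, -0.0495, 0)
Detected image corners:
  c0 = (479.982303, 304.401647) px
  c1 = (535.574561, 288.240937) px
  c2 = (529.558623, 255.614987) px
  c3 = (470.605763, 272.476825) px
Planar DLT: solve 8×8 A·h = b for H (H[2,2]=1):
  H  [+617.52677 +371.04500 +504.15233]
  H  [-144.71375 +489.14110 +280.61661]
  H  [+0.07839 +0.58217 +1.00000]
B = K⁻¹H; ‖b₁‖=1.078164, ‖b₂‖=1.078164; λ = 2/(‖b₁‖+‖b₂‖) = 0.927502, sign → tz>0 ⇒ λ=+0.927502
r₁ = λ·B[:,0] = (+0.92290,-0.37812,+0.07271); r₂ = λ·B[:,1] = (+0.28233,+0.79293,+0.53996)
r₃ = r₁×r₂ = (-0.26182,-0.47780,+0.83854); SVD([r₁ r₂ r₃]) → R = UVᵀ:
  R  [+0.92290 +0.28233 -0.26182]
  R  [-0.37812 +0.79293 -0.47780]
  R  [+0.07271 +0.53996 +0.83854]
t = (+0.27729, +0.07349, +0.92750) m
tr R = 2.554370; θ = arccos((tr R − 1)/2) = 0.680616 rad = 38.996°
axis k = ((R−Rᵀ)₃₂, (R−Rᵀ)₁₃, (R−Rᵀ)₂₁) / (2 sinθ) = (+0.808680, -0.265810, -0.524768)
rvec = θ·k = (+0.550401, -0.180914, -0.357166)

rvec=(0.5504, -0.1809, -0.3572) tvec=(0.2773, 0.0735, 0.9275)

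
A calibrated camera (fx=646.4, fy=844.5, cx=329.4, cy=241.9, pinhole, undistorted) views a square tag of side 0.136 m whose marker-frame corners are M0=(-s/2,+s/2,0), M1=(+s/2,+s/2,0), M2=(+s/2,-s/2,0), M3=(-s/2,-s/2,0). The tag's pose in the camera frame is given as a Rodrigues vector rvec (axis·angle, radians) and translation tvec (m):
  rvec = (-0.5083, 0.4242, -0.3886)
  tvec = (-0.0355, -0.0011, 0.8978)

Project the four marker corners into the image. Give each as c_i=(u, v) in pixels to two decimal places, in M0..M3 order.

Intrinsics K: fx=646.4, fy=844.5, cx=329.4, cy=241.9
Marker side s = 0.136 m; corners in marker frame (Z=0):
  M0 = (-0.0680, +0.0680, 0)
  M1 = (+0.0680, +0.0680, 0)
  M2 = (+0.0680, -0.0680, 0)
  M3 = (-0.0680, -0.0680, 0)
rvec = (-0.5083, 0.4242, -0.3886), |rvec| = θ = 0.76767 rad = 43.985°
Rodrigues: sinθ=0.69446, 1−cosθ=0.28047; R = I + sinθ·[k]× + (1−cosθ)·[k]×²:
    [+0.84249 +0.24892 +0.47775]
    [-0.45416 +0.80517 +0.38137]
    [-0.28974 -0.53828 +0.79140]
t = (-0.0355, -0.0011, 0.8978) m
M0: Pc = R·M0+t = (-0.07586, +0.08453, +0.88090); u = 646.4·(-0.07586)/0.88090 + 329.4 = 273.7323, v = 844.5·(+0.08453)/0.88090 + 241.9 = 322.9412
M1: Pc = R·M1+t = (+0.03872, +0.02277, +0.84149); u = 646.4·(+0.03872)/0.84149 + 329.4 = 359.1400, v = 844.5·(+0.02277)/0.84149 + 241.9 = 264.7499
M2: Pc = R·M2+t = (+0.00486, -0.08673, +0.91470); u = 646.4·(+0.00486)/0.91470 + 329.4 = 332.8364, v = 844.5·(-0.08673)/0.91470 + 241.9 = 161.8224
M3: Pc = R·M3+t = (-0.10972, -0.02497, +0.95411); u = 646.4·(-0.10972)/0.95411 + 329.4 = 255.0681, v = 844.5·(-0.02497)/0.95411 + 241.9 = 219.7998

c0=(273.73, 322.94) c1=(359.14, 264.75) c2=(332.84, 161.82) c3=(255.07, 219.80)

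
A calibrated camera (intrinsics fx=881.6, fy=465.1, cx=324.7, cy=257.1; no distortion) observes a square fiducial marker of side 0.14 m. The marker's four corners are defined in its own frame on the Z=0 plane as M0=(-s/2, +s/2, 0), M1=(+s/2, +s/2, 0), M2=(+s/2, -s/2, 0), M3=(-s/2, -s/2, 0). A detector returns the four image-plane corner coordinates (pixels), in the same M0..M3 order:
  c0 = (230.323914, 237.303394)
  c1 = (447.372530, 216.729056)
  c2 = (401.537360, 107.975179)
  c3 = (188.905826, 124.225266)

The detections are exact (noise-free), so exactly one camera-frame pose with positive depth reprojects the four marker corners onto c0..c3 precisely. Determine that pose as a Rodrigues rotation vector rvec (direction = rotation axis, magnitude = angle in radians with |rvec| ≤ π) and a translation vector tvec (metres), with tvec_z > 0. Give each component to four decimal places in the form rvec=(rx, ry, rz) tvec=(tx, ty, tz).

Intrinsics K: fx=881.6, fy=465.1, cx=324.7, cy=257.1
Marker side s = 0.14 m; corners in marker frame (Z=0):
  M0 = (-0.0700, +0.0700, 0)
  M1 = (+0.0700, +0.0700, 0)
  M2 = (+0.0700, -0.0700, 0)
  M3 = (-0.0700, -0.0700, 0)
Detected image corners:
  c0 = (230.323914, 237.303394) px
  c1 = (447.372530, 216.729056) px
  c2 = (401.537360, 107.975179) px
  c3 = (188.905826, 124.225266) px
Planar DLT: solve 8×8 A·h = b for H (H[2,2]=1):
  H  [+1612.28569 +249.50659 +318.58281]
  H  [-89.13199 +758.23354 +170.63593]
  H  [+0.24581 -0.19677 +1.00000]
B = K⁻¹H; ‖b₁‖=1.785867, ‖b₂‖=1.785867; λ = 2/(‖b₁‖+‖b₂‖) = 0.559952, sign → tz>0 ⇒ λ=+0.559952
r₁ = λ·B[:,0] = (+0.97336,-0.18340,+0.13764); r₂ = λ·B[:,1] = (+0.19906,+0.97377,-0.11018)
r₃ = r₁×r₂ = (-0.11383,+0.13465,+0.98433); SVD([r₁ r₂ r₃]) → R = UVᵀ:
  R  [+0.97336 +0.19906 -0.11383]
  R  [-0.18340 +0.97377 +0.13465]
  R  [+0.13764 -0.11018 +0.98433]
t = (-0.00389, -0.10410, +0.55995) m
tr R = 2.931464; θ = arccos((tr R − 1)/2) = 0.262548 rad = 15.043°
axis k = ((R−Rᵀ)₃₂, (R−Rᵀ)₁₃, (R−Rᵀ)₂₁) / (2 sinθ) = (-0.471656, -0.484448, -0.736784)
rvec = θ·k = (-0.123832, -0.127191, -0.193441)

rvec=(-0.1238, -0.1272, -0.1934) tvec=(-0.0039, -0.1041, 0.5600)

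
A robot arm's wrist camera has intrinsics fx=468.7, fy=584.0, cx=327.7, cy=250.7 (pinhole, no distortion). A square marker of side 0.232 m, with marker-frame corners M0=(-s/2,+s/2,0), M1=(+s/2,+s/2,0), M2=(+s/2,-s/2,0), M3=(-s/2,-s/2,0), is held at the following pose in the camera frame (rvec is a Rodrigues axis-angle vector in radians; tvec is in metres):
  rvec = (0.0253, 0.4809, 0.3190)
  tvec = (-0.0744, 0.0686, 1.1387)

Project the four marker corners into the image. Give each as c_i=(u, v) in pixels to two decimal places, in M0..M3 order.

Intrinsics K: fx=468.7, fy=584.0, cx=327.7, cy=250.7
Marker side s = 0.232 m; corners in marker frame (Z=0):
  M0 = (-0.1160, +0.1160, 0)
  M1 = (+0.1160, +0.1160, 0)
  M2 = (+0.1160, -0.1160, 0)
  M3 = (-0.1160, -0.1160, 0)
rvec = (0.0253, 0.4809, 0.3190), |rvec| = θ = 0.57764 rad = 33.096°
Rodrigues: sinθ=0.54605, 1−cosθ=0.16225; R = I + sinθ·[k]× + (1−cosθ)·[k]×²:
    [+0.83807 -0.29564 +0.45852]
    [+0.30747 +0.95021 +0.05068]
    [-0.45067 +0.09851 +0.88724]
t = (-0.0744, 0.0686, 1.1387) m
M0: Pc = R·M0+t = (-0.20591, +0.14316, +1.20241); u = 468.7·(-0.20591)/1.20241 + 327.7 = 247.4360, v = 584.0·(+0.14316)/1.20241 + 250.7 = 320.2306
M1: Pc = R·M1+t = (-0.01148, +0.21449, +1.09785); u = 468.7·(-0.01148)/1.09785 + 327.7 = 322.7996, v = 584.0·(+0.21449)/1.09785 + 250.7 = 364.7981
M2: Pc = R·M2+t = (+0.05711, -0.00596, +1.07499); u = 468.7·(+0.05711)/1.07499 + 327.7 = 352.5999, v = 584.0·(-0.00596)/1.07499 + 250.7 = 247.4635
M3: Pc = R·M3+t = (-0.13732, -0.07729, +1.17955); u = 468.7·(-0.13732)/1.17955 + 327.7 = 273.1346, v = 584.0·(-0.07729)/1.17955 + 250.7 = 212.4332

c0=(247.44, 320.23) c1=(322.80, 364.80) c2=(352.60, 247.46) c3=(273.13, 212.43)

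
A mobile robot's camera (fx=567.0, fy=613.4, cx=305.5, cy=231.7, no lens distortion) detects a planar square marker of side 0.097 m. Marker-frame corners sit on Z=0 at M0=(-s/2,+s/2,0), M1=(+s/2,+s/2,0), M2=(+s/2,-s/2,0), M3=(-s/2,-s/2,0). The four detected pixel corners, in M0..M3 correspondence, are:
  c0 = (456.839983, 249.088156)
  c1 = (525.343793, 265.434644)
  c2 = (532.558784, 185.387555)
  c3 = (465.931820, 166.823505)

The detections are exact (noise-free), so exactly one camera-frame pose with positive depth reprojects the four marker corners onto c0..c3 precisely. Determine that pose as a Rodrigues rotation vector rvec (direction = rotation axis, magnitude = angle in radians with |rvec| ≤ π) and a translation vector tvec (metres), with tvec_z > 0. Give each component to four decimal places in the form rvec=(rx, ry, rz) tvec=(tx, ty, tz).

Intrinsics K: fx=567.0, fy=613.4, cx=305.5, cy=231.7
Marker side s = 0.097 m; corners in marker frame (Z=0):
  M0 = (-0.0485, +0.0485, 0)
  M1 = (+0.0485, +0.0485, 0)
  M2 = (+0.0485, -0.0485, 0)
  M3 = (-0.0485, -0.0485, 0)
Detected image corners:
  c0 = (456.839983, 249.088156) px
  c1 = (525.343793, 265.434644) px
  c2 = (532.558784, 185.387555) px
  c3 = (465.931820, 166.823505) px
Planar DLT: solve 8×8 A·h = b for H (H[2,2]=1):
  H  [+862.12212 -205.70771 +495.76547]
  H  [+252.59153 +783.16995 +216.34098]
  H  [+0.33461 -0.24599 +1.00000]
B = K⁻¹H; ‖b₁‖=1.410524, ‖b₂‖=1.410524; λ = 2/(‖b₁‖+‖b₂‖) = 0.708956, sign → tz>0 ⇒ λ=+0.708956
r₁ = λ·B[:,0] = (+0.95015,+0.20233,+0.23722); r₂ = λ·B[:,1] = (-0.16324,+0.97105,-0.17440)
r₃ = r₁×r₂ = (-0.26564,+0.12698,+0.95567); SVD([r₁ r₂ r₃]) → R = UVᵀ:
  R  [+0.95015 -0.16324 -0.26564]
  R  [+0.20233 +0.97105 +0.12698]
  R  [+0.23722 -0.17440 +0.95567]
t = (+0.23790, -0.01775, +0.70896) m
tr R = 2.876873; θ = arccos((tr R − 1)/2) = 0.352721 rad = 20.209°
axis k = ((R−Rᵀ)₃₂, (R−Rᵀ)₁₃, (R−Rᵀ)₂₁) / (2 sinθ) = (-0.436212, -0.727834, +0.529129)
rvec = θ·k = (-0.153861, -0.256722, +0.186635)

rvec=(-0.1539, -0.2567, 0.1866) tvec=(0.2379, -0.0178, 0.7090)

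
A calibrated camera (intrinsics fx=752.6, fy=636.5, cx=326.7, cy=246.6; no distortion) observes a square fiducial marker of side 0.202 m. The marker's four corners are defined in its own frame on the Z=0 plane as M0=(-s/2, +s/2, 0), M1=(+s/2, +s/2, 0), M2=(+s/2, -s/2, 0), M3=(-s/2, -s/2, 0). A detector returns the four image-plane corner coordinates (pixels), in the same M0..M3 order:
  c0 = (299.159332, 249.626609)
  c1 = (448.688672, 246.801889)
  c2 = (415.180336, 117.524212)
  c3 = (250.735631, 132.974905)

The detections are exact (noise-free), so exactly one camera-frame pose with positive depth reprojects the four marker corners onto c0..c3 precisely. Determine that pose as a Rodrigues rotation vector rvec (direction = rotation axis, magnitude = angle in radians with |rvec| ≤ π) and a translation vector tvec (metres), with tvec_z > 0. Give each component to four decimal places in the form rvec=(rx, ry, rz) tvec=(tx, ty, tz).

Intrinsics K: fx=752.6, fy=636.5, cx=326.7, cy=246.6
Marker side s = 0.202 m; corners in marker frame (Z=0):
  M0 = (-0.1010, +0.1010, 0)
  M1 = (+0.1010, +0.1010, 0)
  M2 = (+0.1010, -0.1010, 0)
  M3 = (-0.1010, -0.1010, 0)
Detected image corners:
  c0 = (299.159332, 249.626609) px
  c1 = (448.688672, 246.801889) px
  c2 = (415.180336, 117.524212) px
  c3 = (250.735631, 132.974905) px
Planar DLT: solve 8×8 A·h = b for H (H[2,2]=1):
  H  [+610.83457 +413.60187 +350.98337]
  H  [-130.07952 +717.72646 +190.61937]
  H  [-0.46436 +0.59152 +1.00000]
B = K⁻¹H; ‖b₁‖=1.114817, ‖b₂‖=1.114817; λ = 2/(‖b₁‖+‖b₂‖) = 0.897008, sign → tz>0 ⇒ λ=+0.897008
r₁ = λ·B[:,0] = (+0.90886,-0.02194,-0.41653); r₂ = λ·B[:,1] = (+0.26263,+0.80591,+0.53060)
r₃ = r₁×r₂ = (+0.32405,-0.59163,+0.73822); SVD([r₁ r₂ r₃]) → R = UVᵀ:
  R  [+0.90886 +0.26263 +0.32405]
  R  [-0.02194 +0.80591 -0.59163]
  R  [-0.41653 +0.53060 +0.73822]
t = (+0.02894, -0.07889, +0.89701) m
tr R = 2.452980; θ = arccos((tr R − 1)/2) = 0.757596 rad = 43.407°
axis k = ((R−Rᵀ)₃₂, (R−Rᵀ)₁₃, (R−Rᵀ)₂₁) / (2 sinθ) = (+0.816554, +0.538856, -0.207060)
rvec = θ·k = (+0.618618, +0.408235, -0.156867)

rvec=(0.6186, 0.4082, -0.1569) tvec=(0.0289, -0.0789, 0.8970)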